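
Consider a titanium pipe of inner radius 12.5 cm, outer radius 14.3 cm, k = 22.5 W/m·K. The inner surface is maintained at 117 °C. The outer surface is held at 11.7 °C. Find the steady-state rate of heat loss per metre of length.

Q' = 111 kW/m

Q' = 2πk·ΔT/ln(r₂/r₁) = 2π × 22.5 × 105.3 / ln(0.143/0.125) = 1.11×10^5 W/m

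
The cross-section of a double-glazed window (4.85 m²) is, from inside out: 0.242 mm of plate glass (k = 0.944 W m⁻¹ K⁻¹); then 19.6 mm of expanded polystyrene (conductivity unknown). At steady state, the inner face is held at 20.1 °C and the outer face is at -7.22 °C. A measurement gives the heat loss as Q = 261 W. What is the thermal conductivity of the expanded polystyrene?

ΣR = ΔT/Q = |20.1 − -7.22|/261 = 0.1047 K/W
Known resistances:
  R_plate glass = L/(kA) = 2.42×10^-4/(0.944·4.85) = 5.286×10^-5 K/W
R_expanded polystyrene = ΣR − ΣR_known = 0.1047 − 5.286×10^-5 = 0.1046 K/W
L/(kA) = 0.1046 ⇒ k = 0.0196/(0.1046·4.85) = 0.0386 W/m·K

k = 0.0386 W/m·K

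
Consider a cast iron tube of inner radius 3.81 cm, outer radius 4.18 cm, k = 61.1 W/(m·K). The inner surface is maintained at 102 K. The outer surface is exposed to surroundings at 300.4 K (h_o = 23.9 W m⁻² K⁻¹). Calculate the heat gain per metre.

Treat each layer as a resistance in series:
  R'_cast iron = ln(0.0418/0.0381)/(2πk) = 0.09268/(2π·61.1) = 2.414×10^-4 m·K/W
  R'_conv,out = 1/(2πr h) = 1/(2π·0.0418·23.9) = 0.1593 m·K/W
ΣR = 2.414×10^-4 + 0.1593 = 0.1595 m·K/W
Q' = ΔT/ΣR = (102 K − 300.4 K)/0.1595 = -1240 W/m
(Negative Q' ⇒ heat flows inward; heat gain = 1240 W/m.)

Q' = 1240 W/m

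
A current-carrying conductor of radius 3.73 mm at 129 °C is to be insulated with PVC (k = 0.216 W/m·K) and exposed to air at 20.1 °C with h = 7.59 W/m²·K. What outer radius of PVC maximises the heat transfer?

For a cylinder, r_cr = k_ins/h = 0.216/7.59 = 0.0285 m = 2.85 cm

r_cr = 2.85 cm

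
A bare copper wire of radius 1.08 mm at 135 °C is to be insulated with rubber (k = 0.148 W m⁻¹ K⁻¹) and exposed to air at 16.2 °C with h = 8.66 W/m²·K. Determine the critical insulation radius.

For a cylinder, r_cr = k_ins/h = 0.148/8.66 = 0.0171 m = 1.71 cm

r_cr = 1.71 cm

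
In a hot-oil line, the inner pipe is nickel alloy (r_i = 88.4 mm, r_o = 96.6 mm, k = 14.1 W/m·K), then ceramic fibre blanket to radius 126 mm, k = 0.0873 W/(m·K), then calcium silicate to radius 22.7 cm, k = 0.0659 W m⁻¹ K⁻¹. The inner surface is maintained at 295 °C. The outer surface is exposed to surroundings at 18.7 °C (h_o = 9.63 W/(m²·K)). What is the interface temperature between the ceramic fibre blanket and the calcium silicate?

T = 227 °C

Resistance network (inner→outer):
  R'_nickel alloy = ln(0.0966/0.0884)/(2πk) = 0.08871/(2π·14.1) = 0.001001 m·K/W
  R'_ceramic fibre blanket = ln(0.126/0.0966)/(2πk) = 0.2657/(2π·0.0873) = 0.4844 m·K/W
  R'_calcium silicate = ln(0.227/0.126)/(2πk) = 0.5887/(2π·0.0659) = 1.422 m·K/W
  R'_conv,out = 1/(2πr h) = 1/(2π·0.227·9.63) = 0.07281 m·K/W
ΣR = 0.001001 + 0.4844 + 1.422 + 0.07281 = 1.980 m·K/W
Q' = ΔT/ΣR = (295 °C − 18.7 °C)/1.980 = 139.5 W/m
From the inner boundary to the ceramic fibre blanket/calcium silicate interface, ΣR_partial = 0.4854 m·K/W.
T_interface = T_in − Q'·ΣR_partial = 295 °C − (139.5)(0.4854) = 227 °C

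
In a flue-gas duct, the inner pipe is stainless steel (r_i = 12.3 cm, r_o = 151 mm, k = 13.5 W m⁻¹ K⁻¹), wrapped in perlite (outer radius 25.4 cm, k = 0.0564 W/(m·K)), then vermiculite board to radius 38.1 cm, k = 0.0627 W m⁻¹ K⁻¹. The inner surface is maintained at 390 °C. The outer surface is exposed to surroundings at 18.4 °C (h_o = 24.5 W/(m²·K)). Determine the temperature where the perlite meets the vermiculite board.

T = 173 °C

Treat each layer as a resistance in series:
  R'_stainless steel = ln(0.151/0.123)/(2πk) = 0.2051/(2π·13.5) = 0.002418 m·K/W
  R'_perlite = ln(0.254/0.151)/(2πk) = 0.5201/(2π·0.0564) = 1.468 m·K/W
  R'_vermiculite board = ln(0.381/0.254)/(2πk) = 0.4055/(2π·0.0627) = 1.029 m·K/W
  R'_conv,out = 1/(2πr h) = 1/(2π·0.381·24.5) = 0.01705 m·K/W
ΣR = 0.002418 + 1.468 + 1.029 + 0.01705 = 2.516 m·K/W
Q' = ΔT/ΣR = (390 °C − 18.4 °C)/2.516 = 147.7 W/m
From the inner boundary to the perlite/vermiculite board interface, ΣR_partial = 1.470 m·K/W.
T_interface = T_in − Q'·ΣR_partial = 390 °C − (147.7)(1.470) = 173 °C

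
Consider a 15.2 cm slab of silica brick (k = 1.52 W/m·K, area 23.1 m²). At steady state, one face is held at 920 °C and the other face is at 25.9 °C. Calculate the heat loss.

Q = kA·ΔT/L = 1.52 × 23.1 × |920 °C − 25.9 °C| / 0.152 = 2.07×10^5 W

Q = 207 kW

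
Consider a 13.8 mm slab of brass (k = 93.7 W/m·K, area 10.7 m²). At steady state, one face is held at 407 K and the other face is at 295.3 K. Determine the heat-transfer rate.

Q = kA·ΔT/L = 93.7 × 10.7 × |407 K − 295.3 K| / 0.0138 = 8.12×10^6 W

Q = 8120 kW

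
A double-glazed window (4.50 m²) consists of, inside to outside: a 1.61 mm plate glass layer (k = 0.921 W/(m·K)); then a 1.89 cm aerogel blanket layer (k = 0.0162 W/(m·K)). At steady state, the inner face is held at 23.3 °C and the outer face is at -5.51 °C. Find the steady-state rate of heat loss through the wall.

Q = 111 W

Series thermal resistances, inner to outer:
  R_plate glass = L/(kA) = 0.00161/(0.921·4.50) = 3.885×10^-4 K/W
  R_aerogel blanket = L/(kA) = 0.0189/(0.0162·4.50) = 0.2593 K/W
ΣR = 3.885×10^-4 + 0.2593 = 0.2597 K/W
Q = ΔT/ΣR = (23.3 °C − -5.51 °C)/0.2597 = 111 W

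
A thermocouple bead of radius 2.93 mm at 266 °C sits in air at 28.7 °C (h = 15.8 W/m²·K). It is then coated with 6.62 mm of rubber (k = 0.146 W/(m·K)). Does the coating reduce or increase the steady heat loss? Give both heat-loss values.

Critical radius for a sphere: r_cr = 2k/h = 0.0185 m = 1.85 cm.
Outer radius after coating: r₂ = 0.00293 + 0.00662 = 0.00955 m.
Since r₁ < r_cr and r₂ ≤ r_cr, the coating moves toward the maximum at r_cr — heat loss rises.
Bare: R = 1/(4πr₁²h) = 586.7 K/W; Q = 237.3/586.7 = 0.404 W.
Coated: R = R_cond + R_conv = 184.2 K/W; Q = 237.3/184.2 = 1.29 W.

increases: 0.404 → 1.29 W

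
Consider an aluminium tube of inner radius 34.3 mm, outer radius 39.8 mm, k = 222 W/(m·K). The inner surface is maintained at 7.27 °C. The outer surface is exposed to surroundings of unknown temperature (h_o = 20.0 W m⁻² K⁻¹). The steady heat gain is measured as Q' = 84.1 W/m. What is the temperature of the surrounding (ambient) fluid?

T_out = 24.1 °C

Sum the resistances:
  R'_aluminium = ln(0.0398/0.0343)/(2πk) = 0.1487/(2π·222) = 1.066×10^-4 m·K/W
  R'_conv,out = 1/(2πr h) = 1/(2π·0.0398·20.0) = 0.1999 m·K/W
ΣR = 0.2001 m·K/W
ΔT = Q'·ΣR = 84.1 × 0.2001 = 16.83 K
Heat flows inward, so T_out = T_in + ΔT = 7.27 + 16.83 = 24.1 °C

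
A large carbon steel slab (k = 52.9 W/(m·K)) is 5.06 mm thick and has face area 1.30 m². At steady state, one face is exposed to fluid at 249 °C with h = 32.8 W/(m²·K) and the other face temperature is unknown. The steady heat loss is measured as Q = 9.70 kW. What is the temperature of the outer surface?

T_out = 20.8 °C

Series resistances:
  R_conv,in = 1/(hA) = 1/(32.8·1.30) = 0.02345 K/W
  R_carbon steel = L/(kA) = 0.00506/(52.9·1.30) = 7.358×10^-5 K/W
ΣR = 0.02353 K/W
ΔT = Q·ΣR = 9700 × 0.02353 = 228.2 K
Heat flows outward, so T_out = T_in − ΔT = 249 − 228.2 = 20.8 °C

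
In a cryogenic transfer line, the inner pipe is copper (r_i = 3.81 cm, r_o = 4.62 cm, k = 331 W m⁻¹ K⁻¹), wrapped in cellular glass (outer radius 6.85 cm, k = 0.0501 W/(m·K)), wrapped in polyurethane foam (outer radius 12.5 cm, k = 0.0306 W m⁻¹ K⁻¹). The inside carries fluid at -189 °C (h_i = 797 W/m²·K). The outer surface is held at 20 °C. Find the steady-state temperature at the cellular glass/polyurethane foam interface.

Resistance network (inner→outer):
  R'_conv,in = 1/(2πr h) = 1/(2π·0.0381·797) = 0.005241 m·K/W
  R'_copper = ln(0.0462/0.0381)/(2πk) = 0.1928/(2π·331) = 9.269×10^-5 m·K/W
  R'_cellular glass = ln(0.0685/0.0462)/(2πk) = 0.3939/(2π·0.0501) = 1.251 m·K/W
  R'_polyurethane foam = ln(0.125/0.0685)/(2πk) = 0.6015/(2π·0.0306) = 3.128 m·K/W
ΣR = 0.005241 + 9.269×10^-5 + 1.251 + 3.128 = 4.384 m·K/W
Q' = ΔT/ΣR = (-189 °C − 20 °C)/4.384 = -47.67 W/m
From the inner boundary to the cellular glass/polyurethane foam interface, ΣR_partial = 1.256 m·K/W.
T_interface = T_in − Q'·ΣR_partial = -189 °C − (-47.67)(1.256) = -129 °C

T = -129 °C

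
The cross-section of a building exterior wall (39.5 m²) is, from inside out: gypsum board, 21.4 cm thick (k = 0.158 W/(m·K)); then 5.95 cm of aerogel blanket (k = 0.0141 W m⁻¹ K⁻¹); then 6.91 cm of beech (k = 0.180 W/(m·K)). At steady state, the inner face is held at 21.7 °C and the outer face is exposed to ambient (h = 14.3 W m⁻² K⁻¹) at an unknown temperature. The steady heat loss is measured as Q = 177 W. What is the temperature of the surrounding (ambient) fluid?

T_out = -5.31 °C

Sum the resistances:
  R_gypsum board = L/(kA) = 0.214/(0.158·39.5) = 0.03429 K/W
  R_aerogel blanket = L/(kA) = 0.0595/(0.0141·39.5) = 0.1068 K/W
  R_beech = L/(kA) = 0.0691/(0.180·39.5) = 0.009719 K/W
  R_conv,out = 1/(hA) = 1/(14.3·39.5) = 0.001770 K/W
ΣR = 0.1526 K/W
ΔT = Q·ΣR = 177 × 0.1526 = 27.01 K
Heat flows outward, so T_out = T_in − ΔT = 21.7 − 27.01 = -5.31 °C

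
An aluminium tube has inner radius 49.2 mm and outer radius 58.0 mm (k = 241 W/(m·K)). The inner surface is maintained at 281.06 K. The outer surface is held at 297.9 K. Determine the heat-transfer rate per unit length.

Q' = 2πk·ΔT/ln(r₂/r₁) = 2π × 241 × 16.84 / ln(0.0580/0.0492) = 1.55×10^5 W/m

Q' = 155 kW/m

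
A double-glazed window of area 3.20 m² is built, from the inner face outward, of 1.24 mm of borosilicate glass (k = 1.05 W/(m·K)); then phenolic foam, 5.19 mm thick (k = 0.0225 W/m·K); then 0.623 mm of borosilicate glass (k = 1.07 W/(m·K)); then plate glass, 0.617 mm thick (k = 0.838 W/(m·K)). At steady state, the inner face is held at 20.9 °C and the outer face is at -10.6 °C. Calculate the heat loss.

Series thermal resistances, inner to outer:
  R_borosilicate glass = L/(kA) = 0.00124/(1.05·3.20) = 3.690×10^-4 K/W
  R_phenolic foam = L/(kA) = 0.00519/(0.0225·3.20) = 0.07208 K/W
  R_borosilicate glass = L/(kA) = 6.23×10^-4/(1.07·3.20) = 1.820×10^-4 K/W
  R_plate glass = L/(kA) = 6.17×10^-4/(0.838·3.20) = 2.301×10^-4 K/W
ΣR = 3.690×10^-4 + 0.07208 + 1.820×10^-4 + 2.301×10^-4 = 0.07286 K/W
Q = ΔT/ΣR = (20.9 °C − -10.6 °C)/0.07286 = 432 W

Q = 432 W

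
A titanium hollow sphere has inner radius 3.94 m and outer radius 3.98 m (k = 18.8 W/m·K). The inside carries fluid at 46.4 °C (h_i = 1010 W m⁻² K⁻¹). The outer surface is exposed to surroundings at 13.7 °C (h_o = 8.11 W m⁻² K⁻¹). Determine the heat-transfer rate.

Series thermal resistances, inner to outer:
  R_conv,in = 1/(4πr²h) = 1/(4π·3.94²·1010) = 5.075×10^-6 K/W
  R_titanium = (1/3.94 − 1/3.98)/(4πk) = 0.002551/(4π·18.8) = 1.080×10^-5 K/W
  R_conv,out = 1/(4πr²h) = 1/(4π·3.98²·8.11) = 6.194×10^-4 K/W
ΣR = 5.075×10^-6 + 1.080×10^-5 + 6.194×10^-4 = 6.353×10^-4 K/W
Q = ΔT/ΣR = (46.4 °C − 13.7 °C)/6.353×10^-4 = 51500 W

Q = 51.5 kW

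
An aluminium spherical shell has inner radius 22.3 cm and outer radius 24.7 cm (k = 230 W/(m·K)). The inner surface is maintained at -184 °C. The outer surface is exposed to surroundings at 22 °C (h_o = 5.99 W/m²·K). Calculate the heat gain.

Treat each layer as a resistance in series:
  R_aluminium = (1/0.223 − 1/0.247)/(4πk) = 0.4357/(4π·230) = 1.508×10^-4 K/W
  R_conv,out = 1/(4πr²h) = 1/(4π·0.247²·5.99) = 0.2178 K/W
ΣR = 1.508×10^-4 + 0.2178 = 0.2180 K/W
Q = ΔT/ΣR = (-184 °C − 22 °C)/0.2180 = -945 W
(Negative Q ⇒ heat flows inward; heat gain = 945 W.)

Q = 945 W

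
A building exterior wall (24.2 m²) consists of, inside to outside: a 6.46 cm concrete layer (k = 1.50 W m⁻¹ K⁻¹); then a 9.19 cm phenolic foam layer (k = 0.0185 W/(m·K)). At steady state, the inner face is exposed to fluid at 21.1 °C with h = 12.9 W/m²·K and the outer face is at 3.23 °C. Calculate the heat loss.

Q = 85.0 W

Treat each layer as a resistance in series:
  R_conv,in = 1/(hA) = 1/(12.9·24.2) = 0.003203 K/W
  R_concrete = L/(kA) = 0.0646/(1.50·24.2) = 0.001780 K/W
  R_phenolic foam = L/(kA) = 0.0919/(0.0185·24.2) = 0.2053 K/W
ΣR = 0.003203 + 0.001780 + 0.2053 = 0.2103 K/W
Q = ΔT/ΣR = (21.1 °C − 3.23 °C)/0.2103 = 85.0 W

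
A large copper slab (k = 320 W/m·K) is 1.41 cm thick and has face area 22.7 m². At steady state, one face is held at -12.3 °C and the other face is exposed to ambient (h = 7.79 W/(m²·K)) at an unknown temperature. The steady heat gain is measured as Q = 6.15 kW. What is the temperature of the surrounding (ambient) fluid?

Sum the resistances:
  R_copper = L/(kA) = 0.0141/(320·22.7) = 1.941×10^-6 K/W
  R_conv,out = 1/(hA) = 1/(7.79·22.7) = 0.005655 K/W
ΣR = 0.005657 K/W
ΔT = Q·ΣR = 6150 × 0.005657 = 34.79 K
Heat flows inward, so T_out = T_in + ΔT = -12.3 + 34.79 = 22.5 °C

T_out = 22.5 °C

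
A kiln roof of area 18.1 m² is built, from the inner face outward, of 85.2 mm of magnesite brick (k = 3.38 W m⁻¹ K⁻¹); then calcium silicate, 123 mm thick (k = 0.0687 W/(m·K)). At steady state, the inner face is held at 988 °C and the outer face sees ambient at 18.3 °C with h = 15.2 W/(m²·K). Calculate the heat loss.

Q = 9330 W

Resistance network (inner→outer):
  R_magnesite brick = L/(kA) = 0.0852/(3.38·18.1) = 0.001393 K/W
  R_calcium silicate = L/(kA) = 0.123/(0.0687·18.1) = 0.09892 K/W
  R_conv,out = 1/(hA) = 1/(15.2·18.1) = 0.003635 K/W
ΣR = 0.001393 + 0.09892 + 0.003635 = 0.1039 K/W
Q = ΔT/ΣR = (988 °C − 18.3 °C)/0.1039 = 9330 W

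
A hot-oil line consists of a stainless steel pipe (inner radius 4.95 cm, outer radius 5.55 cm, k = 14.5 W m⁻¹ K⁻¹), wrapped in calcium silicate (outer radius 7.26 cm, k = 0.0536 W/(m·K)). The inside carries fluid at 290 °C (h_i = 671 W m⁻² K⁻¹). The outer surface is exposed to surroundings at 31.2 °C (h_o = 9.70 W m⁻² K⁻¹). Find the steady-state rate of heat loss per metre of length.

Q' = 251 W/m

Treat each layer as a resistance in series:
  R'_conv,in = 1/(2πr h) = 1/(2π·0.0495·671) = 0.004792 m·K/W
  R'_stainless steel = ln(0.0555/0.0495)/(2πk) = 0.1144/(2π·14.5) = 0.001256 m·K/W
  R'_calcium silicate = ln(0.0726/0.0555)/(2πk) = 0.2686/(2π·0.0536) = 0.7975 m·K/W
  R'_conv,out = 1/(2πr h) = 1/(2π·0.0726·9.70) = 0.2260 m·K/W
ΣR = 0.004792 + 0.001256 + 0.7975 + 0.2260 = 1.030 m·K/W
Q' = ΔT/ΣR = (290 °C − 31.2 °C)/1.030 = 251 W/m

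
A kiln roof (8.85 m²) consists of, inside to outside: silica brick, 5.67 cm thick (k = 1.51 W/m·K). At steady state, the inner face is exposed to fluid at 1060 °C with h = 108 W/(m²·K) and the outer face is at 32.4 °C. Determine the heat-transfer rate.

Q = 194 kW

Series thermal resistances, inner to outer:
  R_conv,in = 1/(hA) = 1/(108·8.85) = 0.001046 K/W
  R_silica brick = L/(kA) = 0.0567/(1.51·8.85) = 0.004243 K/W
ΣR = 0.001046 + 0.004243 = 0.005289 K/W
Q = ΔT/ΣR = (1060 °C − 32.4 °C)/0.005289 = 1.94×10^5 W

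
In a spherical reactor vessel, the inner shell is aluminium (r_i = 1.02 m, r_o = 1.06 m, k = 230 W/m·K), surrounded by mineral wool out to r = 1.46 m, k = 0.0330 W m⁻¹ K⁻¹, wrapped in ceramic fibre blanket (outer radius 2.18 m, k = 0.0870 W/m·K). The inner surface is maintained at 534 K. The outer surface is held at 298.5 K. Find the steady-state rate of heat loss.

Series thermal resistances, inner to outer:
  R_aluminium = (1/1.02 − 1/1.06)/(4πk) = 0.03700/(4π·230) = 1.280×10^-5 K/W
  R_mineral wool = (1/1.06 − 1/1.46)/(4πk) = 0.2585/(4π·0.0330) = 0.6233 K/W
  R_ceramic fibre blanket = (1/1.46 − 1/2.18)/(4πk) = 0.2262/(4π·0.0870) = 0.2069 K/W
ΣR = 1.280×10^-5 + 0.6233 + 0.2069 = 0.8302 K/W
Q = ΔT/ΣR = (534 K − 298.5 K)/0.8302 = 284 W

Q = 284 W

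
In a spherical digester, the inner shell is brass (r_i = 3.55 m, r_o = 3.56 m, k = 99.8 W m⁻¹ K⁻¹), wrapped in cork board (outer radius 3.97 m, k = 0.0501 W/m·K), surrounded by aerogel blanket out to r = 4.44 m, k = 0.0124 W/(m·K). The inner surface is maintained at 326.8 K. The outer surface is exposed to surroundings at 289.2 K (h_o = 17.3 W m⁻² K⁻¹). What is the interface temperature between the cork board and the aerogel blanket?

T = 318.8 K

Treat each layer as a resistance in series:
  R_brass = (1/3.55 − 1/3.56)/(4πk) = 7.913×10^-4/(4π·99.8) = 6.309×10^-7 K/W
  R_cork board = (1/3.56 − 1/3.97)/(4πk) = 0.02901/(4π·0.0501) = 0.04608 K/W
  R_aerogel blanket = (1/3.97 − 1/4.44)/(4πk) = 0.02666/(4π·0.0124) = 0.1711 K/W
  R_conv,out = 1/(4πr²h) = 1/(4π·4.44²·17.3) = 2.333×10^-4 K/W
ΣR = 6.309×10^-7 + 0.04608 + 0.1711 + 2.333×10^-4 = 0.2174 K/W
Q = ΔT/ΣR = (326.8 K − 289.2 K)/0.2174 = 173.0 W
From the inner boundary to the cork board/aerogel blanket interface, ΣR_partial = 0.04608 K/W.
T_interface = T_in − Q·ΣR_partial = 326.8 K − (173.0)(0.04608) = 318.8 K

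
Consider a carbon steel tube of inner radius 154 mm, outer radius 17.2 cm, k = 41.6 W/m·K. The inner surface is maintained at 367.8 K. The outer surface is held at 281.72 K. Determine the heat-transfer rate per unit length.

Q' = 2.04×10^5 W/m

Q' = 2πk·ΔT/ln(r₂/r₁) = 2π × 41.6 × 86.08 / ln(0.172/0.154) = 2.04×10^5 W/m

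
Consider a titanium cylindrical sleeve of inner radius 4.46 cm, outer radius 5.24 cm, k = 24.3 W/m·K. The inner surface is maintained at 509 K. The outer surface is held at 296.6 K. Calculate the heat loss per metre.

Q' = 2πk·ΔT/ln(r₂/r₁) = 2π × 24.3 × 212.4 / ln(0.0524/0.0446) = 2.01×10^5 W/m

Q' = 201 kW/m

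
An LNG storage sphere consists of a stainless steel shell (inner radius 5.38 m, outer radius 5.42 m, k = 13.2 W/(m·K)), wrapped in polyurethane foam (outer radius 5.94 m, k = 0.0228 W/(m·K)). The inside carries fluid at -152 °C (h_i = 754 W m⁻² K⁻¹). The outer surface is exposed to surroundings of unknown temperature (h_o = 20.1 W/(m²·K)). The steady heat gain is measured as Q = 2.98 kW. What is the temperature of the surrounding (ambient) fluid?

T_out = 16.4 °C

Sum the resistances:
  R_conv,in = 1/(4πr²h) = 1/(4π·5.38²·754) = 3.646×10^-6 K/W
  R_stainless steel = (1/5.38 − 1/5.42)/(4πk) = 0.001372/(4π·13.2) = 8.270×10^-6 K/W
  R_polyurethane foam = (1/5.42 − 1/5.94)/(4πk) = 0.01615/(4π·0.0228) = 0.05637 K/W
  R_conv,out = 1/(4πr²h) = 1/(4π·5.94²·20.1) = 1.122×10^-4 K/W
ΣR = 0.05650 K/W
ΔT = Q·ΣR = 2980 × 0.05650 = 168.4 K
Heat flows inward, so T_out = T_in + ΔT = -152 + 168.4 = 16.4 °C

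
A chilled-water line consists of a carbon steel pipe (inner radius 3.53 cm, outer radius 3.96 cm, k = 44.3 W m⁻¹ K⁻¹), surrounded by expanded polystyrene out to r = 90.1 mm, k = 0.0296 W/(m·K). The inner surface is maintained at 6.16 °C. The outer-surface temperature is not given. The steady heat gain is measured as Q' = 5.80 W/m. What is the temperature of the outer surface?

T_out = 31.8 °C

Sum the resistances:
  R'_carbon steel = ln(0.0396/0.0353)/(2πk) = 0.1149/(2π·44.3) = 4.130×10^-4 m·K/W
  R'_expanded polystyrene = ln(0.0901/0.0396)/(2πk) = 0.8221/(2π·0.0296) = 4.420 m·K/W
ΣR = 4.421 m·K/W
ΔT = Q'·ΣR = 5.80 × 4.421 = 25.64 K
Heat flows inward, so T_out = T_in + ΔT = 6.16 + 25.64 = 31.8 °C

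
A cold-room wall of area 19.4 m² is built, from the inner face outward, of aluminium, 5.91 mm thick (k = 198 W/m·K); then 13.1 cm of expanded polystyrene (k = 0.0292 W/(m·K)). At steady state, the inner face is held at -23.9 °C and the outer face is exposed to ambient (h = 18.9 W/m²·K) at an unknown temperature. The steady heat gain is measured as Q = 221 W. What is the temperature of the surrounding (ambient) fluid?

T_out = 27.8 °C

Sum the resistances:
  R_aluminium = L/(kA) = 0.00591/(198·19.4) = 1.539×10^-6 K/W
  R_expanded polystyrene = L/(kA) = 0.131/(0.0292·19.4) = 0.2313 K/W
  R_conv,out = 1/(hA) = 1/(18.9·19.4) = 0.002727 K/W
ΣR = 0.2340 K/W
ΔT = Q·ΣR = 221 × 0.2340 = 51.71 K
Heat flows inward, so T_out = T_in + ΔT = -23.9 + 51.71 = 27.8 °C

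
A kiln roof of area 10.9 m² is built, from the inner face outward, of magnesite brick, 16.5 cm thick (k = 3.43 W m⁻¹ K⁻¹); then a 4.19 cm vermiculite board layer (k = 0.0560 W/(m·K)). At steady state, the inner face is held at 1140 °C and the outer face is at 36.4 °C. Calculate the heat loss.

Q = 15100 W

Series thermal resistances, inner to outer:
  R_magnesite brick = L/(kA) = 0.165/(3.43·10.9) = 0.004413 K/W
  R_vermiculite board = L/(kA) = 0.0419/(0.0560·10.9) = 0.06864 K/W
ΣR = 0.004413 + 0.06864 = 0.07305 K/W
Q = ΔT/ΣR = (1140 °C − 36.4 °C)/0.07305 = 15100 W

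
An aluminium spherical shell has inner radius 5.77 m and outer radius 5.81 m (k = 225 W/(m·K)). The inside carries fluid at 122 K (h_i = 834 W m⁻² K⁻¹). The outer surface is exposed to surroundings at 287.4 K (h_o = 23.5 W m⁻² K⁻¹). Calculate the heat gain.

Q = 1600 kW

Treat each layer as a resistance in series:
  R_conv,in = 1/(4πr²h) = 1/(4π·5.77²·834) = 2.866×10^-6 K/W
  R_aluminium = (1/5.77 − 1/5.81)/(4πk) = 0.001193/(4π·225) = 4.220×10^-7 K/W
  R_conv,out = 1/(4πr²h) = 1/(4π·5.81²·23.5) = 1.003×10^-4 K/W
ΣR = 2.866×10^-6 + 4.220×10^-7 + 1.003×10^-4 = 1.036×10^-4 K/W
Q = ΔT/ΣR = (122 K − 287.4 K)/1.036×10^-4 = -1.60×10^6 W
(Negative Q ⇒ heat flows inward; heat gain = 1.60×10^6 W.)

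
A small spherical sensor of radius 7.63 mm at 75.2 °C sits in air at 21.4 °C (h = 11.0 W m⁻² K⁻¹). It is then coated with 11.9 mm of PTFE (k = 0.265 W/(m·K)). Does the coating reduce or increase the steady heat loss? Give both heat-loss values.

increases: 0.433 → 1.25 W

Critical radius for a sphere: r_cr = 2k/h = 0.0482 m = 4.82 cm.
Outer radius after coating: r₂ = 0.00763 + 0.0119 = 0.01953 m.
Since r₁ < r_cr and r₂ ≤ r_cr, the coating moves toward the maximum at r_cr — heat loss rises.
Bare: R = 1/(4πr₁²h) = 124.3 K/W; Q = 53.8/124.3 = 0.433 W.
Coated: R = R_cond + R_conv = 42.95 K/W; Q = 53.8/42.95 = 1.25 W.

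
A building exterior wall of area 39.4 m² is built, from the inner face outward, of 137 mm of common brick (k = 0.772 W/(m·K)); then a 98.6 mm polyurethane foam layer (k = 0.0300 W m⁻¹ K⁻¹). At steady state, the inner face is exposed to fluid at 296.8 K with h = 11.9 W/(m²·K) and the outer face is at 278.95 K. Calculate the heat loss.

Resistance network (inner→outer):
  R_conv,in = 1/(hA) = 1/(11.9·39.4) = 0.002133 K/W
  R_common brick = L/(kA) = 0.137/(0.772·39.4) = 0.004504 K/W
  R_polyurethane foam = L/(kA) = 0.0986/(0.0300·39.4) = 0.08342 K/W
ΣR = 0.002133 + 0.004504 + 0.08342 = 0.09006 K/W
Q = ΔT/ΣR = (296.8 K − 278.95 K)/0.09006 = 198 W

Q = 198 W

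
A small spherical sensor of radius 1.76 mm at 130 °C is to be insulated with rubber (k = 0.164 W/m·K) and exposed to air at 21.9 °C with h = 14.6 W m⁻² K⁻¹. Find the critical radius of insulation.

r_cr = 2.25 cm

For a sphere, r_cr = 2k_ins/h = 2·0.164/14.6 = 0.0225 m = 2.25 cm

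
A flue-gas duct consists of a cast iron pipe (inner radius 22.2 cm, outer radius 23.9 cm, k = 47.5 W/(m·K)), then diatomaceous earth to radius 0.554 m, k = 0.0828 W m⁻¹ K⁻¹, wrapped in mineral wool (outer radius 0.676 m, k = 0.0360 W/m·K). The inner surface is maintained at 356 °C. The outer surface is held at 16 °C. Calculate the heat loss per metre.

Series thermal resistances, inner to outer:
  R'_cast iron = ln(0.239/0.222)/(2πk) = 0.07379/(2π·47.5) = 2.472×10^-4 m·K/W
  R'_diatomaceous earth = ln(0.554/0.239)/(2πk) = 0.8407/(2π·0.0828) = 1.616 m·K/W
  R'_mineral wool = ln(0.676/0.554)/(2πk) = 0.1990/(2π·0.0360) = 0.8799 m·K/W
ΣR = 2.472×10^-4 + 1.616 + 0.8799 = 2.496 m·K/W
Q' = ΔT/ΣR = (356 °C − 16 °C)/2.496 = 136 W/m

Q' = 136 W/m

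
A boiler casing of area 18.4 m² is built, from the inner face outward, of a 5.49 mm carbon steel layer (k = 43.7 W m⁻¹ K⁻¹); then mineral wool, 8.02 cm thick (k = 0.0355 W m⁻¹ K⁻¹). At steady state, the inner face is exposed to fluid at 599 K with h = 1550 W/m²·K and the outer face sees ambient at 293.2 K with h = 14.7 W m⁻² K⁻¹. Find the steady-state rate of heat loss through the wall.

Q = 2.42 kW

Resistance network (inner→outer):
  R_conv,in = 1/(hA) = 1/(1550·18.4) = 3.506×10^-5 K/W
  R_carbon steel = L/(kA) = 0.00549/(43.7·18.4) = 6.828×10^-6 K/W
  R_mineral wool = L/(kA) = 0.0802/(0.0355·18.4) = 0.1228 K/W
  R_conv,out = 1/(hA) = 1/(14.7·18.4) = 0.003697 K/W
ΣR = 3.506×10^-5 + 6.828×10^-6 + 0.1228 + 0.003697 = 0.1265 K/W
Q = ΔT/ΣR = (599 K − 293.2 K)/0.1265 = 2420 W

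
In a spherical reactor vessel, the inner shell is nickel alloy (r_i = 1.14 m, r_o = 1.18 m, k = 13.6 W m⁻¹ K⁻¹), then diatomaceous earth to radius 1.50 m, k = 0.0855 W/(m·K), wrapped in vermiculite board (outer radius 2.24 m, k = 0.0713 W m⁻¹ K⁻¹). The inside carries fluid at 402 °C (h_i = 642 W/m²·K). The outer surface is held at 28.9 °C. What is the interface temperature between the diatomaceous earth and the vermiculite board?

Resistance network (inner→outer):
  R_conv,in = 1/(4πr²h) = 1/(4π·1.14²·642) = 9.538×10^-5 K/W
  R_nickel alloy = (1/1.14 − 1/1.18)/(4πk) = 0.02974/(4π·13.6) = 1.740×10^-4 K/W
  R_diatomaceous earth = (1/1.18 − 1/1.50)/(4πk) = 0.1808/(4π·0.0855) = 0.1683 K/W
  R_vermiculite board = (1/1.50 − 1/2.24)/(4πk) = 0.2202/(4π·0.0713) = 0.2458 K/W
ΣR = 9.538×10^-5 + 1.740×10^-4 + 0.1683 + 0.2458 = 0.4144 K/W
Q = ΔT/ΣR = (402 °C − 28.9 °C)/0.4144 = 900.3 W
From the inner boundary to the diatomaceous earth/vermiculite board interface, ΣR_partial = 0.1686 K/W.
T_interface = T_in − Q·ΣR_partial = 402 °C − (900.3)(0.1686) = 250 °C

T = 250 °C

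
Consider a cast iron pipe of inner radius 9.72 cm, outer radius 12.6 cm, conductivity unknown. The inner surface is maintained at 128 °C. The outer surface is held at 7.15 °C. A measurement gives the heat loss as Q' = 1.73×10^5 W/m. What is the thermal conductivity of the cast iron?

k = 59.1 W/m·K

ΣR = ΔT/Q' = |128 − 7.15|/1.73×10^5 = 6.986×10^-4 m·K/W
ln(r₂/r₁)/(2πk) = 6.986×10^-4 ⇒ k = 0.2595/(2π·6.986×10^-4) = 59.1 W/m·K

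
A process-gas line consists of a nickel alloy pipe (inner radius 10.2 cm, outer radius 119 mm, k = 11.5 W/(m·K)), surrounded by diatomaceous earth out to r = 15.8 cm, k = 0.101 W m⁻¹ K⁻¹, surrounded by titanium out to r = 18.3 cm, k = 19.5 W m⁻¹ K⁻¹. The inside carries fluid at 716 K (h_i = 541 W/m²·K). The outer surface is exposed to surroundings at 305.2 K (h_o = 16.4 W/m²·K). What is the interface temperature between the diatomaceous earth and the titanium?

T = 349.2 K

Treat each layer as a resistance in series:
  R'_conv,in = 1/(2πr h) = 1/(2π·0.102·541) = 0.002884 m·K/W
  R'_nickel alloy = ln(0.119/0.102)/(2πk) = 0.1542/(2π·11.5) = 0.002133 m·K/W
  R'_diatomaceous earth = ln(0.158/0.119)/(2πk) = 0.2835/(2π·0.101) = 0.4467 m·K/W
  R'_titanium = ln(0.183/0.158)/(2πk) = 0.1469/(2π·19.5) = 0.001199 m·K/W
  R'_conv,out = 1/(2πr h) = 1/(2π·0.183·16.4) = 0.05303 m·K/W
ΣR = 0.002884 + 0.002133 + 0.4467 + 0.001199 + 0.05303 = 0.5059 m·K/W
Q' = ΔT/ΣR = (716 K − 305.2 K)/0.5059 = 812.0 W/m
From the inner boundary to the diatomaceous earth/titanium interface, ΣR_partial = 0.4517 m·K/W.
T_interface = T_in − Q'·ΣR_partial = 716 K − (812.0)(0.4517) = 349.2 K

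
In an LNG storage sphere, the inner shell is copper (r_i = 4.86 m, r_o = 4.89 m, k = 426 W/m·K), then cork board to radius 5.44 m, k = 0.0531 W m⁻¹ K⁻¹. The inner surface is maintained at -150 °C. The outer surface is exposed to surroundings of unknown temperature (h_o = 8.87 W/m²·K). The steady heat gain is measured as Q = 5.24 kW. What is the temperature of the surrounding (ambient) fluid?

T_out = 14.0 °C

Series resistances:
  R_copper = (1/4.86 − 1/4.89)/(4πk) = 0.001262/(4π·426) = 2.358×10^-7 K/W
  R_cork board = (1/4.89 − 1/5.44)/(4πk) = 0.02068/(4π·0.0531) = 0.03098 K/W
  R_conv,out = 1/(4πr²h) = 1/(4π·5.44²·8.87) = 3.032×10^-4 K/W
ΣR = 0.03129 K/W
ΔT = Q·ΣR = 5240 × 0.03129 = 164.0 K
Heat flows inward, so T_out = T_in + ΔT = -150 + 164.0 = 14.0 °C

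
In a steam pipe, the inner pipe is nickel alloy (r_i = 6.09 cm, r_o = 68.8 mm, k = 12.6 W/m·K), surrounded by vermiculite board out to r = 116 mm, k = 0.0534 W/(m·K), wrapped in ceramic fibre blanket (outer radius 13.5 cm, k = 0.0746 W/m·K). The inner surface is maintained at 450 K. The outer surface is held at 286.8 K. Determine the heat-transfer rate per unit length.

Q' = 86.7 W/m

Treat each layer as a resistance in series:
  R'_nickel alloy = ln(0.0688/0.0609)/(2πk) = 0.1220/(2π·12.6) = 0.001541 m·K/W
  R'_vermiculite board = ln(0.116/0.0688)/(2πk) = 0.5224/(2π·0.0534) = 1.557 m·K/W
  R'_ceramic fibre blanket = ln(0.135/0.116)/(2πk) = 0.1517/(2π·0.0746) = 0.3236 m·K/W
ΣR = 0.001541 + 1.557 + 0.3236 = 1.882 m·K/W
Q' = ΔT/ΣR = (450 K − 286.8 K)/1.882 = 86.7 W/m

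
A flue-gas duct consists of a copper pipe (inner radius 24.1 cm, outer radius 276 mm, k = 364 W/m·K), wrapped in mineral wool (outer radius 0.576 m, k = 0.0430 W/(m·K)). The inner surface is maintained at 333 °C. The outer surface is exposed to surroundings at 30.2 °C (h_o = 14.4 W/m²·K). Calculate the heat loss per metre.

Series thermal resistances, inner to outer:
  R'_copper = ln(0.276/0.241)/(2πk) = 0.1356/(2π·364) = 5.929×10^-5 m·K/W
  R'_mineral wool = ln(0.576/0.276)/(2πk) = 0.7357/(2π·0.0430) = 2.723 m·K/W
  R'_conv,out = 1/(2πr h) = 1/(2π·0.576·14.4) = 0.01919 m·K/W
ΣR = 5.929×10^-5 + 2.723 + 0.01919 = 2.742 m·K/W
Q' = ΔT/ΣR = (333 °C − 30.2 °C)/2.742 = 110 W/m

Q' = 110 W/m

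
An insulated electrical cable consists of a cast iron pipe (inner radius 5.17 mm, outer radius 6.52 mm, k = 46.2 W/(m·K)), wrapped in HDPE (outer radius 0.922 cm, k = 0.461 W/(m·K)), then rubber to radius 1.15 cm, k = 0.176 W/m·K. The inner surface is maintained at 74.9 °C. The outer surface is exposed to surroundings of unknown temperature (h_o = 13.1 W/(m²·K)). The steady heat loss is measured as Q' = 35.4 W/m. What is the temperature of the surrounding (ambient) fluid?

T_out = 26.2 °C

Series resistances:
  R'_cast iron = ln(0.00652/0.00517)/(2πk) = 0.2320/(2π·46.2) = 7.992×10^-4 m·K/W
  R'_HDPE = ln(0.00922/0.00652)/(2πk) = 0.3465/(2π·0.461) = 0.1196 m·K/W
  R'_rubber = ln(0.0115/0.00922)/(2πk) = 0.2210/(2π·0.176) = 0.1998 m·K/W
  R'_conv,out = 1/(2πr h) = 1/(2π·0.0115·13.1) = 1.056 m·K/W
ΣR = 1.377 m·K/W
ΔT = Q'·ΣR = 35.4 × 1.377 = 48.75 K
Heat flows outward, so T_out = T_in − ΔT = 74.9 − 48.75 = 26.2 °C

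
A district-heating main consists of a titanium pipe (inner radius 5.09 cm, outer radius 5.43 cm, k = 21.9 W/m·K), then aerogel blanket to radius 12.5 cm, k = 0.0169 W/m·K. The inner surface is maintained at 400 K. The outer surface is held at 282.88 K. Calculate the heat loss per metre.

Q' = 14.9 W/m

Resistance network (inner→outer):
  R'_titanium = ln(0.0543/0.0509)/(2πk) = 0.06466/(2π·21.9) = 4.699×10^-4 m·K/W
  R'_aerogel blanket = ln(0.125/0.0543)/(2πk) = 0.8338/(2π·0.0169) = 7.852 m·K/W
ΣR = 4.699×10^-4 + 7.852 = 7.852 m·K/W
Q' = ΔT/ΣR = (400 K − 282.88 K)/7.852 = 14.9 W/m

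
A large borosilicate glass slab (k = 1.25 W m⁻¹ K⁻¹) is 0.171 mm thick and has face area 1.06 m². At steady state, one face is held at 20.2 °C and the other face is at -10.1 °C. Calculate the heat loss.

Q = 2.35×10^5 W

Q = kA·ΔT/L = 1.25 × 1.06 × |20.2 °C − -10.1 °C| / 1.71×10^-4 = 2.35×10^5 W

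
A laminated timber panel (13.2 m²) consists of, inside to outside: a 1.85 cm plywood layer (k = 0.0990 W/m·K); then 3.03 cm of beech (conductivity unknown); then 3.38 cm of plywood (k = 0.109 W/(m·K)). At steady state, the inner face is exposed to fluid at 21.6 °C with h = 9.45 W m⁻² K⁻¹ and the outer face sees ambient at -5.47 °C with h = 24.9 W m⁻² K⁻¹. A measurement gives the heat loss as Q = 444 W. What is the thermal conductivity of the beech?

ΣR = ΔT/Q = |21.6 − -5.47|/444 = 0.06097 K/W
Known resistances:
  R_conv,in = 1/(hA) = 1/(9.45·13.2) = 0.008017 K/W
  R_plywood = L/(kA) = 0.0185/(0.0990·13.2) = 0.01416 K/W
  R_plywood = L/(kA) = 0.0338/(0.109·13.2) = 0.02349 K/W
  R_conv,out = 1/(hA) = 1/(24.9·13.2) = 0.003042 K/W
R_beech = ΣR − ΣR_known = 0.06097 − 0.04871 = 0.01226 K/W
L/(kA) = 0.01226 ⇒ k = 0.0303/(0.01226·13.2) = 0.187 W/m·K

k = 0.187 W/m·K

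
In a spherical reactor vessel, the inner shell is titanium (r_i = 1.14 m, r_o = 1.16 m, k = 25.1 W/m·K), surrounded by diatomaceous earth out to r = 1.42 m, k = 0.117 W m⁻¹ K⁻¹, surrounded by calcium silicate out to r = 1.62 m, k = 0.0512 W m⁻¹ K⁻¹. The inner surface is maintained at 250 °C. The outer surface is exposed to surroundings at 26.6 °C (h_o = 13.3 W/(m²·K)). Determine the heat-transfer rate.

Resistance network (inner→outer):
  R_titanium = (1/1.14 − 1/1.16)/(4πk) = 0.01512/(4π·25.1) = 4.795×10^-5 K/W
  R_diatomaceous earth = (1/1.16 − 1/1.42)/(4πk) = 0.1578/(4π·0.117) = 0.1074 K/W
  R_calcium silicate = (1/1.42 − 1/1.62)/(4πk) = 0.08694/(4π·0.0512) = 0.1351 K/W
  R_conv,out = 1/(4πr²h) = 1/(4π·1.62²·13.3) = 0.002280 K/W
ΣR = 4.795×10^-5 + 0.1074 + 0.1351 + 0.002280 = 0.2448 K/W
Q = ΔT/ΣR = (250 °C − 26.6 °C)/0.2448 = 913 W

Q = 913 W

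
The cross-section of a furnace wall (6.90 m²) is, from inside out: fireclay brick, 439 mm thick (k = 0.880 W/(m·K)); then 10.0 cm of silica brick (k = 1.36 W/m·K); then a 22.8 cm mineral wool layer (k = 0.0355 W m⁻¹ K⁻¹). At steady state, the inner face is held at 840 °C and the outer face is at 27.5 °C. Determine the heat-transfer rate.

Q = 801 W

Treat each layer as a resistance in series:
  R_fireclay brick = L/(kA) = 0.439/(0.880·6.90) = 0.07230 K/W
  R_silica brick = L/(kA) = 0.100/(1.36·6.90) = 0.01066 K/W
  R_mineral wool = L/(kA) = 0.228/(0.0355·6.90) = 0.9308 K/W
ΣR = 0.07230 + 0.01066 + 0.9308 = 1.014 K/W
Q = ΔT/ΣR = (840 °C − 27.5 °C)/1.014 = 801 W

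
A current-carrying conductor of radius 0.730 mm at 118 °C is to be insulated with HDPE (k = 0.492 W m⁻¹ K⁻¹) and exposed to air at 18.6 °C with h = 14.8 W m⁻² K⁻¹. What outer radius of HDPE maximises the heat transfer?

r_cr = 3.32 cm

For a cylinder, r_cr = k_ins/h = 0.492/14.8 = 0.0332 m = 3.32 cm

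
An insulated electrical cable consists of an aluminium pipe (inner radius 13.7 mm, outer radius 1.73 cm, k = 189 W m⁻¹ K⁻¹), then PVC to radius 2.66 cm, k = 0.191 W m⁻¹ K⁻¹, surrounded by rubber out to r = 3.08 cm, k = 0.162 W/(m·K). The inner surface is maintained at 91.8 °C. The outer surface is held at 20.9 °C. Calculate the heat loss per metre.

Treat each layer as a resistance in series:
  R'_aluminium = ln(0.0173/0.0137)/(2πk) = 0.2333/(2π·189) = 1.965×10^-4 m·K/W
  R'_PVC = ln(0.0266/0.0173)/(2πk) = 0.4302/(2π·0.191) = 0.3585 m·K/W
  R'_rubber = ln(0.0308/0.0266)/(2πk) = 0.1466/(2π·0.162) = 0.1440 m·K/W
ΣR = 1.965×10^-4 + 0.3585 + 0.1440 = 0.5027 m·K/W
Q' = ΔT/ΣR = (91.8 °C − 20.9 °C)/0.5027 = 141 W/m

Q' = 141 W/m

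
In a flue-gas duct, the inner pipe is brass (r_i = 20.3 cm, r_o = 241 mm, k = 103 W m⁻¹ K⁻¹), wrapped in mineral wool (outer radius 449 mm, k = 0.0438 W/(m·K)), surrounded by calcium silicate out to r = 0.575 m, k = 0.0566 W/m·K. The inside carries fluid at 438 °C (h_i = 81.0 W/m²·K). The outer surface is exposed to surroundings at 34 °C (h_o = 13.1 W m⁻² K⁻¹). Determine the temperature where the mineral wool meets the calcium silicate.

T = 131 °C

Series thermal resistances, inner to outer:
  R'_conv,in = 1/(2πr h) = 1/(2π·0.203·81.0) = 0.009679 m·K/W
  R'_brass = ln(0.241/0.203)/(2πk) = 0.1716/(2π·103) = 2.651×10^-4 m·K/W
  R'_mineral wool = ln(0.449/0.241)/(2πk) = 0.6222/(2π·0.0438) = 2.261 m·K/W
  R'_calcium silicate = ln(0.575/0.449)/(2πk) = 0.2473/(2π·0.0566) = 0.6955 m·K/W
  R'_conv,out = 1/(2πr h) = 1/(2π·0.575·13.1) = 0.02113 m·K/W
ΣR = 0.009679 + 2.651×10^-4 + 2.261 + 0.6955 + 0.02113 = 2.988 m·K/W
Q' = ΔT/ΣR = (438 °C − 34 °C)/2.988 = 135.2 W/m
From the inner boundary to the mineral wool/calcium silicate interface, ΣR_partial = 2.271 m·K/W.
T_interface = T_in − Q'·ΣR_partial = 438 °C − (135.2)(2.271) = 131 °C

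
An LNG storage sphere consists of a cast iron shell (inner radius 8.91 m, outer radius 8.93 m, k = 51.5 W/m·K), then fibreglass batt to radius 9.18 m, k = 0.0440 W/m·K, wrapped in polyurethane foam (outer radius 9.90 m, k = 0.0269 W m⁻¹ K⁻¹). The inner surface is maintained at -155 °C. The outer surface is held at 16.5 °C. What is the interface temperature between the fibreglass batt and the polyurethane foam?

Treat each layer as a resistance in series:
  R_cast iron = (1/8.91 − 1/8.93)/(4πk) = 2.514×10^-4/(4π·51.5) = 3.884×10^-7 K/W
  R_fibreglass batt = (1/8.93 − 1/9.18)/(4πk) = 0.003050/(4π·0.0440) = 0.005515 K/W
  R_polyurethane foam = (1/9.18 − 1/9.90)/(4πk) = 0.007922/(4π·0.0269) = 0.02344 K/W
ΣR = 3.884×10^-7 + 0.005515 + 0.02344 = 0.02896 K/W
Q = ΔT/ΣR = (-155 °C − 16.5 °C)/0.02896 = -5922 W
From the inner boundary to the fibreglass batt/polyurethane foam interface, ΣR_partial = 0.005515 K/W.
T_interface = T_in − Q·ΣR_partial = -155 °C − (-5922)(0.005515) = -122 °C

T = -122 °C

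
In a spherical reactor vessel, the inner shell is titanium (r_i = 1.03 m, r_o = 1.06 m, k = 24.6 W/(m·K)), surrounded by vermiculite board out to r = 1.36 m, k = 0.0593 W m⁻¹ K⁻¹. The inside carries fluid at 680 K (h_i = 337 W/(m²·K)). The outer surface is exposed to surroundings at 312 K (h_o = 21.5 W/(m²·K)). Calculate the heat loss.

Q = 1310 W

Resistance network (inner→outer):
  R_conv,in = 1/(4πr²h) = 1/(4π·1.03²·337) = 2.226×10^-4 K/W
  R_titanium = (1/1.03 − 1/1.06)/(4πk) = 0.02748/(4π·24.6) = 8.889×10^-5 K/W
  R_vermiculite board = (1/1.06 − 1/1.36)/(4πk) = 0.2081/(4π·0.0593) = 0.2793 K/W
  R_conv,out = 1/(4πr²h) = 1/(4π·1.36²·21.5) = 0.002001 K/W
ΣR = 2.226×10^-4 + 8.889×10^-5 + 0.2793 + 0.002001 = 0.2816 K/W
Q = ΔT/ΣR = (680 K − 312 K)/0.2816 = 1310 W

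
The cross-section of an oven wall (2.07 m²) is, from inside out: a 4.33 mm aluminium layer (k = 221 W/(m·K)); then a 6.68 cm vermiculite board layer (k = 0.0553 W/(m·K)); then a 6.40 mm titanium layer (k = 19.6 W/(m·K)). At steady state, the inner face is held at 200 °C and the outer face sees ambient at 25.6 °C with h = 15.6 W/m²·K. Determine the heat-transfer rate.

Q = 284 W

Series thermal resistances, inner to outer:
  R_aluminium = L/(kA) = 0.00433/(221·2.07) = 9.465×10^-6 K/W
  R_vermiculite board = L/(kA) = 0.0668/(0.0553·2.07) = 0.5836 K/W
  R_titanium = L/(kA) = 0.00640/(19.6·2.07) = 1.577×10^-4 K/W
  R_conv,out = 1/(hA) = 1/(15.6·2.07) = 0.03097 K/W
ΣR = 9.465×10^-6 + 0.5836 + 1.577×10^-4 + 0.03097 = 0.6147 K/W
Q = ΔT/ΣR = (200 °C − 25.6 °C)/0.6147 = 284 W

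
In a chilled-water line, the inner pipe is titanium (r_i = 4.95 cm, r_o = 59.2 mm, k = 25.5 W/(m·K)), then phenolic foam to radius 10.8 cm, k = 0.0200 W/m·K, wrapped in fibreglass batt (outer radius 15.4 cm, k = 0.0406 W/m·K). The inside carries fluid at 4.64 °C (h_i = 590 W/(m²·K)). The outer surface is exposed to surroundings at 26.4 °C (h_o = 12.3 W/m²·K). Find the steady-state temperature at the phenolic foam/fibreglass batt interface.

T = 21.3 °C

Resistance network (inner→outer):
  R'_conv,in = 1/(2πr h) = 1/(2π·0.0495·590) = 0.005450 m·K/W
  R'_titanium = ln(0.0592/0.0495)/(2πk) = 0.1789/(2π·25.5) = 0.001117 m·K/W
  R'_phenolic foam = ln(0.108/0.0592)/(2πk) = 0.6012/(2π·0.0200) = 4.784 m·K/W
  R'_fibreglass batt = ln(0.154/0.108)/(2πk) = 0.3548/(2π·0.0406) = 1.391 m·K/W
  R'_conv,out = 1/(2πr h) = 1/(2π·0.154·12.3) = 0.08402 m·K/W
ΣR = 0.005450 + 0.001117 + 4.784 + 1.391 + 0.08402 = 6.266 m·K/W
Q' = ΔT/ΣR = (4.64 °C − 26.4 °C)/6.266 = -3.473 W/m
From the inner boundary to the phenolic foam/fibreglass batt interface, ΣR_partial = 4.791 m·K/W.
T_interface = T_in − Q'·ΣR_partial = 4.64 °C − (-3.473)(4.791) = 21.3 °C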